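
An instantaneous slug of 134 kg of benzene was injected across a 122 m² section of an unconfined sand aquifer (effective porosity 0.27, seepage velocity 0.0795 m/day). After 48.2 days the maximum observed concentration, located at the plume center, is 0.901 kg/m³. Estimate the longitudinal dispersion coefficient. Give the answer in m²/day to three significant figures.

0.0337 m²/day

At the plume center C_max = M/(n_e·A·√(4πDt)), so D = M²/(4πt·(n_e·A·C_max)²).
n_e·A·C_max = 0.27 × 122 × 0.901 = 29.68 kg/m.
D = 134²/(4π × 48.2 × 29.68²) = 0.0337 m²/day.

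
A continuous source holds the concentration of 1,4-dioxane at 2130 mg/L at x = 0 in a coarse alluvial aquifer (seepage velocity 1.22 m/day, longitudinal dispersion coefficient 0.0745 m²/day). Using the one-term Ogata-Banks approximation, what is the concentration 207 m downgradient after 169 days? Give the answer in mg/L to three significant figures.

927 mg/L

For a continuous step input, C/C₀ ≈ ½·erfc((x−vt)/(2√(Dt))).
vt = 1.22 × 169 = 206.18 m and 2√(Dt) = 2√(0.0745 × 169) = 7.097 m.
Argument (x−vt)/(2√(Dt)) = (207 − 206.18)/7.097 = 0.1155; ½·erfc(0.1155) = 0.4351.
C = 2130 × 0.4351 = 927 mg/L.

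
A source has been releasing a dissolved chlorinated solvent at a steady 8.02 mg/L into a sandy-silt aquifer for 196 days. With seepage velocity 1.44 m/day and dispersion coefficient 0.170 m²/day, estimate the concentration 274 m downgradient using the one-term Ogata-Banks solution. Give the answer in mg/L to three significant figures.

For a continuous step input, C/C₀ ≈ ½·erfc((x−vt)/(2√(Dt))).
vt = 1.44 × 196 = 282.24 m and 2√(Dt) = 2√(0.170 × 196) = 11.54 m.
Argument (x−vt)/(2√(Dt)) = (274 − 282.24)/11.54 = -0.7140; ½·erfc(-0.7140) = 0.8437.
C = 8.02 × 0.8437 = 6.77 mg/L.

6.77 mg/L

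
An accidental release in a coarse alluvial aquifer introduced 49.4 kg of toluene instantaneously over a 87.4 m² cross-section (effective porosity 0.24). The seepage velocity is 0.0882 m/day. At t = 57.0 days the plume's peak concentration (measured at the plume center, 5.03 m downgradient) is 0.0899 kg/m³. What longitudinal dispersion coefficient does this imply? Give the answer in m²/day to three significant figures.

At the plume center C_max = M/(n_e·A·√(4πDt)), so D = M²/(4πt·(n_e·A·C_max)²).
n_e·A·C_max = 0.24 × 87.4 × 0.0899 = 1.886 kg/m.
D = 49.4²/(4π × 57.0 × 1.886²) = 0.958 m²/day.

0.958 m²/day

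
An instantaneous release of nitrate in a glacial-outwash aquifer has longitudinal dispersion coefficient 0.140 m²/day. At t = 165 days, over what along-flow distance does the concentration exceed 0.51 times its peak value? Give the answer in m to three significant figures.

15.8 m

The plume is Gaussian with σ = √(2Dt) = √(2 × 0.140 × 165) = 6.797 m.
C/C_peak = exp(−Δx²/(2σ²)) = 0.51 ⇒ Δx = σ·√(−2 ln 0.51) = 6.797 × 1.160 = 7.885 m.
Width = 2Δx = 15.8 m.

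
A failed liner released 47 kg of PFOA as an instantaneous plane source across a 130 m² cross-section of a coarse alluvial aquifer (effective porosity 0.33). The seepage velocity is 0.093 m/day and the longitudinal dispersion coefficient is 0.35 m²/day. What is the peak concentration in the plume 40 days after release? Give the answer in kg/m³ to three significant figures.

The peak of an instantaneous 1D plume sits at x = vt; there the Gaussian factor is 1 and C_max = M/(n_e·A·√(4πDt)), where n_e·A is the pore area the mass is dissolved in.
√(4πDt) = √(4π × 0.35 × 40) = 13.26 m, so C_max = 47/(0.33 × 130 × 13.26) = 0.0826 kg/m³.

0.0826 kg/m³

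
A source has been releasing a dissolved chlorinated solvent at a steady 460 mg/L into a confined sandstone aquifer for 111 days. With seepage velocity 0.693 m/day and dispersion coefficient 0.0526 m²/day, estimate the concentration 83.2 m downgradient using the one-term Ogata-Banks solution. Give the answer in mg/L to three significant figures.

For a continuous step input, C/C₀ ≈ ½·erfc((x−vt)/(2√(Dt))).
vt = 0.693 × 111 = 76.923 m and 2√(Dt) = 2√(0.0526 × 111) = 4.833 m.
Argument (x−vt)/(2√(Dt)) = (83.2 − 76.923)/4.833 = 1.299; ½·erfc(1.299) = 0.03310.
C = 460 × 0.03310 = 15.2 mg/L.

15.2 mg/L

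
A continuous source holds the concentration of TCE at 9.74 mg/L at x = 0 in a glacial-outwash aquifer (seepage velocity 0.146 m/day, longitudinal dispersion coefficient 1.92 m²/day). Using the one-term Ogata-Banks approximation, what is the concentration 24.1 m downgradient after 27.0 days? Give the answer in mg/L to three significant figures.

0.232 mg/L

For a continuous step input, C/C₀ ≈ ½·erfc((x−vt)/(2√(Dt))).
vt = 0.146 × 27.0 = 3.942 m and 2√(Dt) = 2√(1.92 × 27.0) = 14.40 m.
Argument (x−vt)/(2√(Dt)) = (24.1 − 3.942)/14.40 = 1.400; ½·erfc(1.400) = 0.02386.
C = 9.74 × 0.02386 = 0.232 mg/L.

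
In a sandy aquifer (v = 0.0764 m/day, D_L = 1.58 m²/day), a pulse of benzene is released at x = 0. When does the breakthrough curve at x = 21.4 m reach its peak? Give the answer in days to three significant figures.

119 days

For the 1D instantaneous-source solution, setting ∂C/∂t = 0 at fixed x gives v²t² + 2Dt − x² = 0, so t = (√(D² + v²x²) − D)/v².
√(D² + v²x²) = √(1.58² + 0.0764² × 21.4²) = 2.274; v² = 0.00583696.
t = (2.274 − 1.58)/0.00583696 = 119 days (vs. the pure-advection estimate x/v = 280 d).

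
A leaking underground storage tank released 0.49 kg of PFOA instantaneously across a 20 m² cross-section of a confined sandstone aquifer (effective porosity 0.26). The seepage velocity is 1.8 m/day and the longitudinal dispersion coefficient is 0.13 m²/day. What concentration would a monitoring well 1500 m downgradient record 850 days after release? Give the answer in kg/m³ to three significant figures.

For an instantaneous plane source, C(x,t) = M/(n_e·A·√(4πDt)) · exp(−(x−vt)²/(4Dt)), with n_e·A the pore (flow) area.
Plume center vt = 1.8 × 850 = 1530 m, so the well at 1500 m is 30 m upgradient of the peak.
√(4πDt) = 37.26 m, giving peak height M/(n_e·A·√(4πDt)) = 0.49/(0.26 × 20 × 37.26) = 0.002529 kg/m³.
(x−vt)²/(4Dt) = (-30)²/(4 × 0.13 × 850) = 2.036; exp(−2.036) = 0.1305.
C = 0.002529 × 0.1305 = 0.000330 kg/m³.

0.000330 kg/m³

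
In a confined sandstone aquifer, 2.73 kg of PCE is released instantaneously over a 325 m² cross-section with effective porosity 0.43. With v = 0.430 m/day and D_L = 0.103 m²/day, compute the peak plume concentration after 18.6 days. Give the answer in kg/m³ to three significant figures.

The peak of an instantaneous 1D plume sits at x = vt; there the Gaussian factor is 1 and C_max = M/(n_e·A·√(4πDt)), where n_e·A is the pore area the mass is dissolved in.
√(4πDt) = √(4π × 0.103 × 18.6) = 4.907 m, so C_max = 2.73/(0.43 × 325 × 4.907) = 0.00398 kg/m³.

0.00398 kg/m³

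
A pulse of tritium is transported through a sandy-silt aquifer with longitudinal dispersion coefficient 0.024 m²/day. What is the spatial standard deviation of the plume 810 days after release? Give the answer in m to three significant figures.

Dispersive spreading gives a Gaussian with σ² = 2Dt; advection only shifts the center.
σ = √(2 × 0.024 × 810) = 6.24 m.

6.24 m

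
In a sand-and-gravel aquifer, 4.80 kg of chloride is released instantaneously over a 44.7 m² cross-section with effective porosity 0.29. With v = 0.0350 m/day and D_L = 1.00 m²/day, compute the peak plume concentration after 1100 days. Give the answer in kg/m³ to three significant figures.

0.00315 kg/m³

The peak of an instantaneous 1D plume sits at x = vt; there the Gaussian factor is 1 and C_max = M/(n_e·A·√(4πDt)), where n_e·A is the pore area the mass is dissolved in.
√(4πDt) = √(4π × 1.00 × 1100) = 117.6 m, so C_max = 4.80/(0.29 × 44.7 × 117.6) = 0.00315 kg/m³.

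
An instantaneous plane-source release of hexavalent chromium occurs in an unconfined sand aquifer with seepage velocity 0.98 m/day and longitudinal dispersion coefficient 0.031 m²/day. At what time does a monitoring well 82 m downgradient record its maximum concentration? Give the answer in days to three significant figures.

83.6 days

For the 1D instantaneous-source solution, setting ∂C/∂t = 0 at fixed x gives v²t² + 2Dt − x² = 0, so t = (√(D² + v²x²) − D)/v².
√(D² + v²x²) = √(0.031² + 0.98² × 82²) = 80.36; v² = 0.9604.
t = (80.36 − 0.031)/0.9604 = 83.6 days (vs. the pure-advection estimate x/v = 83.7 d).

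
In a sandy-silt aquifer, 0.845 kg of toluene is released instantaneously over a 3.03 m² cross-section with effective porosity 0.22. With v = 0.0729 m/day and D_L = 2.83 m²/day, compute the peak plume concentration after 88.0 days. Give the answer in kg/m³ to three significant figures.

The peak of an instantaneous 1D plume sits at x = vt; there the Gaussian factor is 1 and C_max = M/(n_e·A·√(4πDt)), where n_e·A is the pore area the mass is dissolved in.
√(4πDt) = √(4π × 2.83 × 88.0) = 55.94 m, so C_max = 0.845/(0.22 × 3.03 × 55.94) = 0.0227 kg/m³.

0.0227 kg/m³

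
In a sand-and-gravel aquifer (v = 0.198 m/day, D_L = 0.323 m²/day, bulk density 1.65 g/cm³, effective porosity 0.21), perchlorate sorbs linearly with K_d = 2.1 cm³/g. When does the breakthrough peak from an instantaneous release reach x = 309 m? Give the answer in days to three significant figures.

Retardation factor R = 1 + ρ_b·K_d/n = 1 + 1.65 × 2.1/0.21 = 17.50.
Sorption retards both mechanisms: v_R = v/R = 0.01131 m/day, D_R = D/R = 0.01846 m²/day.
Peak time from v_R²t² + 2D_R t − x² = 0: t = (√(D_R² + v_R²x²) − D_R)/v_R².
√(D_R² + v_R²x²) = √(0.01846² + 0.01131² × 309²) = 3.495; v_R² = 0.0001279.
t = (3.495 − 0.01846)/0.0001279 = 27200 days.

27200 days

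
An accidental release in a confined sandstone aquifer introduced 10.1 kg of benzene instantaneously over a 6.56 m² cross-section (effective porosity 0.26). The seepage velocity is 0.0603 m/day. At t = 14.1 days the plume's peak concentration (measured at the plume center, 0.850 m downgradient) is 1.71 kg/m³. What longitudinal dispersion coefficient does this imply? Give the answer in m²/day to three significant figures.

0.0677 m²/day

At the plume center C_max = M/(n_e·A·√(4πDt)), so D = M²/(4πt·(n_e·A·C_max)²).
n_e·A·C_max = 0.26 × 6.56 × 1.71 = 2.917 kg/m.
D = 10.1²/(4π × 14.1 × 2.917²) = 0.0677 m²/day.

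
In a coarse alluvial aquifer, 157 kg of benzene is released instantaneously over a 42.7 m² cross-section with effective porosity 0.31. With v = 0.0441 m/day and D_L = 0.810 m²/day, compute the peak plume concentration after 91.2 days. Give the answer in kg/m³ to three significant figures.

0.389 kg/m³

The peak of an instantaneous 1D plume sits at x = vt; there the Gaussian factor is 1 and C_max = M/(n_e·A·√(4πDt)), where n_e·A is the pore area the mass is dissolved in.
√(4πDt) = √(4π × 0.810 × 91.2) = 30.47 m, so C_max = 157/(0.31 × 42.7 × 30.47) = 0.389 kg/m³.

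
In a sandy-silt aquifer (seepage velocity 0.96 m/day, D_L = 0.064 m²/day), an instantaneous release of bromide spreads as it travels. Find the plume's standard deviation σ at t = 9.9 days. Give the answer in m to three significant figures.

Dispersive spreading gives a Gaussian with σ² = 2Dt; advection only shifts the center.
σ = √(2 × 0.064 × 9.9) = 1.13 m.

1.13 m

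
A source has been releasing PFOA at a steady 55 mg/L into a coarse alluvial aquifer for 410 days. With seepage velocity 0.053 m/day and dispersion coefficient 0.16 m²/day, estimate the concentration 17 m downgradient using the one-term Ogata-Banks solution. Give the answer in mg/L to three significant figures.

36.3 mg/L

For a continuous step input, C/C₀ ≈ ½·erfc((x−vt)/(2√(Dt))).
vt = 0.053 × 410 = 21.73 m and 2√(Dt) = 2√(0.16 × 410) = 16.20 m.
Argument (x−vt)/(2√(Dt)) = (17 − 21.73)/16.20 = -0.2920; ½·erfc(-0.2920) = 0.6602.
C = 55 × 0.6602 = 36.3 mg/L.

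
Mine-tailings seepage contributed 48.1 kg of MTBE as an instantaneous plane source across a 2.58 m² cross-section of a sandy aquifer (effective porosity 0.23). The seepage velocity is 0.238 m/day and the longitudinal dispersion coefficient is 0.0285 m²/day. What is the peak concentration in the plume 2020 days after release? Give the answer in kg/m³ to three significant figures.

3.01 kg/m³

The peak of an instantaneous 1D plume sits at x = vt; there the Gaussian factor is 1 and C_max = M/(n_e·A·√(4πDt)), where n_e·A is the pore area the mass is dissolved in.
√(4πDt) = √(4π × 0.0285 × 2020) = 26.90 m, so C_max = 48.1/(0.23 × 2.58 × 26.90) = 3.01 kg/m³.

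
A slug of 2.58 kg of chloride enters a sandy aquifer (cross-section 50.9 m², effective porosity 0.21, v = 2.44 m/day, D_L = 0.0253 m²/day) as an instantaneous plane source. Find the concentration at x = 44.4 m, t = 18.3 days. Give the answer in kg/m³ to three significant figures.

0.0967 kg/m³

For an instantaneous plane source, C(x,t) = M/(n_e·A·√(4πDt)) · exp(−(x−vt)²/(4Dt)), with n_e·A the pore (flow) area.
Plume center vt = 2.44 × 18.3 = 44.652 m, so the well at 44.4 m is 0.252 m upgradient of the peak.
√(4πDt) = 2.412 m, giving peak height M/(n_e·A·√(4πDt)) = 2.58/(0.21 × 50.9 × 2.412) = 0.1001 kg/m³.
(x−vt)²/(4Dt) = (-0.252)²/(4 × 0.0253 × 18.3) = 0.03429; exp(−0.03429) = 0.9663.
C = 0.1001 × 0.9663 = 0.0967 kg/m³.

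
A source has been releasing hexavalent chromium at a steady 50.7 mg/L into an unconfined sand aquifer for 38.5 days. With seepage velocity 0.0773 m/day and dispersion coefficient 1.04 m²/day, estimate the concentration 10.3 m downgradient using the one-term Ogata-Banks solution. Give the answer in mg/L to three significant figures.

For a continuous step input, C/C₀ ≈ ½·erfc((x−vt)/(2√(Dt))).
vt = 0.0773 × 38.5 = 2.97605 m and 2√(Dt) = 2√(1.04 × 38.5) = 12.66 m.
Argument (x−vt)/(2√(Dt)) = (10.3 − 2.97605)/12.66 = 0.5785; ½·erfc(0.5785) = 0.2066.
C = 50.7 × 0.2066 = 10.5 mg/L.

10.5 mg/L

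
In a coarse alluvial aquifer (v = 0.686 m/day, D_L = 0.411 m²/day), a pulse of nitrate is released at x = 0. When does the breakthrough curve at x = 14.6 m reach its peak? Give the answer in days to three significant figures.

For the 1D instantaneous-source solution, setting ∂C/∂t = 0 at fixed x gives v²t² + 2Dt − x² = 0, so t = (√(D² + v²x²) − D)/v².
√(D² + v²x²) = √(0.411² + 0.686² × 14.6²) = 10.02; v² = 0.470596.
t = (10.02 − 0.411)/0.470596 = 20.4 days (vs. the pure-advection estimate x/v = 21.3 d).

20.4 days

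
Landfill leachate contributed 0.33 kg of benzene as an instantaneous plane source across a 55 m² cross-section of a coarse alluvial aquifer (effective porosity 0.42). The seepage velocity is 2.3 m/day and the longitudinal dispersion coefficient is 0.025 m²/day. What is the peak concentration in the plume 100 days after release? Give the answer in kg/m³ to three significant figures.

0.00255 kg/m³

The peak of an instantaneous 1D plume sits at x = vt; there the Gaussian factor is 1 and C_max = M/(n_e·A·√(4πDt)), where n_e·A is the pore area the mass is dissolved in.
√(4πDt) = √(4π × 0.025 × 100) = 5.605 m, so C_max = 0.33/(0.42 × 55 × 5.605) = 0.00255 kg/m³.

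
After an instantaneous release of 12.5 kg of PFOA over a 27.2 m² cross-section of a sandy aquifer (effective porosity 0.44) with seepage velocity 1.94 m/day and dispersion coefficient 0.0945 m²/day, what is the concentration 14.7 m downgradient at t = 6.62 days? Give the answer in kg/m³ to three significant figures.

0.0939 kg/m³

For an instantaneous plane source, C(x,t) = M/(n_e·A·√(4πDt)) · exp(−(x−vt)²/(4Dt)), with n_e·A the pore (flow) area.
Plume center vt = 1.94 × 6.62 = 12.8428 m, so the well at 14.7 m is 1.8572 m downgradient of the peak.
√(4πDt) = 2.804 m, giving peak height M/(n_e·A·√(4πDt)) = 12.5/(0.44 × 27.2 × 2.804) = 0.3725 kg/m³.
(x−vt)²/(4Dt) = (1.8572)²/(4 × 0.0945 × 6.62) = 1.378; exp(−1.378) = 0.2521.
C = 0.3725 × 0.2521 = 0.0939 kg/m³.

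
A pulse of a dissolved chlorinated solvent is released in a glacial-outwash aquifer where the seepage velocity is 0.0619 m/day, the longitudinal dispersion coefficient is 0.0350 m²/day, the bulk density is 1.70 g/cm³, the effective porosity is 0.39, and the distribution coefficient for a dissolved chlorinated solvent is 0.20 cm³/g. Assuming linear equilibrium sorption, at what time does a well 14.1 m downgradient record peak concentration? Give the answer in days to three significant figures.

410 days

Retardation factor R = 1 + ρ_b·K_d/n = 1 + 1.70 × 0.20/0.39 = 1.872.
Sorption retards both mechanisms: v_R = v/R = 0.03307 m/day, D_R = D/R = 0.01870 m²/day.
Peak time from v_R²t² + 2D_R t − x² = 0: t = (√(D_R² + v_R²x²) − D_R)/v_R².
√(D_R² + v_R²x²) = √(0.01870² + 0.03307² × 14.1²) = 0.4667; v_R² = 0.001094.
t = (0.4667 − 0.01870)/0.001094 = 410 days.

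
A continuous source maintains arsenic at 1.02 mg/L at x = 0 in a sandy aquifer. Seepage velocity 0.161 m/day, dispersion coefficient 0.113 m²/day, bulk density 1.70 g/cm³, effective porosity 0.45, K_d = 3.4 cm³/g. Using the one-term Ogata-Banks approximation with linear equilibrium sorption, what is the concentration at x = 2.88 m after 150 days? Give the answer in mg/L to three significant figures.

0.239 mg/L

Retardation factor R = 1 + ρ_b·K_d/n = 1 + 1.70 × 3.4/0.45 = 13.84.
Sorption retards both mechanisms: v_R = v/R = 0.01163 m/day, D_R = D/R = 0.008165 m²/day.
v_R·t = 0.01163 × 150 = 1.7445 m; 2√(D_R t) = 2.213 m; argument = (2.88 − 1.7445)/2.213 = 0.5131.
C = C₀ × ½·erfc(0.5131) = 1.02 × 0.2340 = 0.239 mg/L.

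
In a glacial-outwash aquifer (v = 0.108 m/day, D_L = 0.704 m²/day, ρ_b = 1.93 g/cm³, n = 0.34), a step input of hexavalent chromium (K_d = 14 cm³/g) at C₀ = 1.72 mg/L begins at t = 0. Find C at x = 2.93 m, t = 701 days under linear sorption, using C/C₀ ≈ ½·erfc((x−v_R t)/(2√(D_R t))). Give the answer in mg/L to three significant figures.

0.490 mg/L

Retardation factor R = 1 + ρ_b·K_d/n = 1 + 1.93 × 14/0.34 = 80.47.
Sorption retards both mechanisms: v_R = v/R = 0.001342 m/day, D_R = D/R = 0.008749 m²/day.
v_R·t = 0.001342 × 701 = 0.940742 m; 2√(D_R t) = 4.953 m; argument = (2.93 − 0.940742)/4.953 = 0.4016.
C = C₀ × ½·erfc(0.4016) = 1.72 × 0.2850 = 0.490 mg/L.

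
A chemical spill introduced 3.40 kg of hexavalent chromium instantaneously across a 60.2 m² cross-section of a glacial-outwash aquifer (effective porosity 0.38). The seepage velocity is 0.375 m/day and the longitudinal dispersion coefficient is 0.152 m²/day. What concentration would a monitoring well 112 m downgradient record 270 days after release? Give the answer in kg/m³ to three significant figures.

0.00324 kg/m³

For an instantaneous plane source, C(x,t) = M/(n_e·A·√(4πDt)) · exp(−(x−vt)²/(4Dt)), with n_e·A the pore (flow) area.
Plume center vt = 0.375 × 270 = 101.25 m, so the well at 112 m is 10.75 m downgradient of the peak.
√(4πDt) = 22.71 m, giving peak height M/(n_e·A·√(4πDt)) = 3.40/(0.38 × 60.2 × 22.71) = 0.006545 kg/m³.
(x−vt)²/(4Dt) = (10.75)²/(4 × 0.152 × 270) = 0.7040; exp(−0.7040) = 0.4946.
C = 0.006545 × 0.4946 = 0.00324 kg/m³.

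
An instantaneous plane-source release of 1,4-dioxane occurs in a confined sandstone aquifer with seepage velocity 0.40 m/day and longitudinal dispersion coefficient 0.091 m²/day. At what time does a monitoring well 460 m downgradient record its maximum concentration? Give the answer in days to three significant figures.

1150 days

For the 1D instantaneous-source solution, setting ∂C/∂t = 0 at fixed x gives v²t² + 2Dt − x² = 0, so t = (√(D² + v²x²) − D)/v².
√(D² + v²x²) = √(0.091² + 0.40² × 460²) = 184.0; v² = 0.16.
t = (184.0 − 0.091)/0.16 = 1150 days (vs. the pure-advection estimate x/v = 1150 d).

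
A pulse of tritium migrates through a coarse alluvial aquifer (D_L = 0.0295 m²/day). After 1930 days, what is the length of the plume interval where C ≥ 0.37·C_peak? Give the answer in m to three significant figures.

The plume is Gaussian with σ = √(2Dt) = √(2 × 0.0295 × 1930) = 10.67 m.
C/C_peak = exp(−Δx²/(2σ²)) = 0.37 ⇒ Δx = σ·√(−2 ln 0.37) = 10.67 × 1.410 = 15.04 m.
Width = 2Δx = 30.1 m.

30.1 m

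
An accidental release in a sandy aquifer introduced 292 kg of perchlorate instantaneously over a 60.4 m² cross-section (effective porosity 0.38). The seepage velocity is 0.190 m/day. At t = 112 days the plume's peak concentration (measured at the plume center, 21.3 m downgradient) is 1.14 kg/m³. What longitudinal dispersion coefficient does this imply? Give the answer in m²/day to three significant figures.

At the plume center C_max = M/(n_e·A·√(4πDt)), so D = M²/(4πt·(n_e·A·C_max)²).
n_e·A·C_max = 0.38 × 60.4 × 1.14 = 26.17 kg/m.
D = 292²/(4π × 112 × 26.17²) = 0.0885 m²/day.

0.0885 m²/day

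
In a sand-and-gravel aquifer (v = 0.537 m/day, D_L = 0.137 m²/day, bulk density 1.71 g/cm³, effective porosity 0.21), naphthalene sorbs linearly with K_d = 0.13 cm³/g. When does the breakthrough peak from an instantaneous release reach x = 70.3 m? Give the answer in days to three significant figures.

269 days

Retardation factor R = 1 + ρ_b·K_d/n = 1 + 1.71 × 0.13/0.21 = 2.059.
Sorption retards both mechanisms: v_R = v/R = 0.2608 m/day, D_R = D/R = 0.06654 m²/day.
Peak time from v_R²t² + 2D_R t − x² = 0: t = (√(D_R² + v_R²x²) − D_R)/v_R².
√(D_R² + v_R²x²) = √(0.06654² + 0.2608² × 70.3²) = 18.33; v_R² = 0.06802.
t = (18.33 − 0.06654)/0.06802 = 269 days.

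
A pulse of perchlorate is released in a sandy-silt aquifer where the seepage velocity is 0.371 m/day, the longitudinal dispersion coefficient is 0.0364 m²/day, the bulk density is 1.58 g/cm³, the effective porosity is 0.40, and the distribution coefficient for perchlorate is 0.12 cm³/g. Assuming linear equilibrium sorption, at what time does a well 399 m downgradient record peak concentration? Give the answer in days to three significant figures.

1580 days

Retardation factor R = 1 + ρ_b·K_d/n = 1 + 1.58 × 0.12/0.40 = 1.474.
Sorption retards both mechanisms: v_R = v/R = 0.2517 m/day, D_R = D/R = 0.02469 m²/day.
Peak time from v_R²t² + 2D_R t − x² = 0: t = (√(D_R² + v_R²x²) − D_R)/v_R².
√(D_R² + v_R²x²) = √(0.02469² + 0.2517² × 399²) = 100.4; v_R² = 0.06335.
t = (100.4 − 0.02469)/0.06335 = 1580 days.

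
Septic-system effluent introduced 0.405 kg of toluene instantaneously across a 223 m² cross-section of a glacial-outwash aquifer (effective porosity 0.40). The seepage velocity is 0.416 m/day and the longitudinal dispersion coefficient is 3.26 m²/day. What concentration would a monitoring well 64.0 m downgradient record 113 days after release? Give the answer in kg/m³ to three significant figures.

For an instantaneous plane source, C(x,t) = M/(n_e·A·√(4πDt)) · exp(−(x−vt)²/(4Dt)), with n_e·A the pore (flow) area.
Plume center vt = 0.416 × 113 = 47.008 m, so the well at 64.0 m is 16.992 m downgradient of the peak.
√(4πDt) = 68.04 m, giving peak height M/(n_e·A·√(4πDt)) = 0.405/(0.40 × 223 × 68.04) = 6.673e-05 kg/m³.
(x−vt)²/(4Dt) = (16.992)²/(4 × 3.26 × 113) = 0.1959; exp(−0.1959) = 0.8221.
C = 6.673e-05 × 0.8221 = 5.49e-05 kg/m³.

5.49e-05 kg/m³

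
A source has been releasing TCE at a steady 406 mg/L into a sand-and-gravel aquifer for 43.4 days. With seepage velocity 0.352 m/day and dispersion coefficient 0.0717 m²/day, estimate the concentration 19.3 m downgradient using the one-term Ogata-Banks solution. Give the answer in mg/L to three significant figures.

21.7 mg/L

For a continuous step input, C/C₀ ≈ ½·erfc((x−vt)/(2√(Dt))).
vt = 0.352 × 43.4 = 15.2768 m and 2√(Dt) = 2√(0.0717 × 43.4) = 3.528 m.
Argument (x−vt)/(2√(Dt)) = (19.3 − 15.2768)/3.528 = 1.140; ½·erfc(1.140) = 0.05346.
C = 406 × 0.05346 = 21.7 mg/L.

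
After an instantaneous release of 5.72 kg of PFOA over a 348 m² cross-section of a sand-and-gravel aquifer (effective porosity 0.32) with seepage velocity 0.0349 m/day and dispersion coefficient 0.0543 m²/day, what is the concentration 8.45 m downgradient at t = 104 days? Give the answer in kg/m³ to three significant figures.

0.00218 kg/m³

For an instantaneous plane source, C(x,t) = M/(n_e·A·√(4πDt)) · exp(−(x−vt)²/(4Dt)), with n_e·A the pore (flow) area.
Plume center vt = 0.0349 × 104 = 3.6296 m, so the well at 8.45 m is 4.8204 m downgradient of the peak.
√(4πDt) = 8.424 m, giving peak height M/(n_e·A·√(4πDt)) = 5.72/(0.32 × 348 × 8.424) = 0.006097 kg/m³.
(x−vt)²/(4Dt) = (4.8204)²/(4 × 0.0543 × 104) = 1.029; exp(−1.029) = 0.3574.
C = 0.006097 × 0.3574 = 0.00218 kg/m³.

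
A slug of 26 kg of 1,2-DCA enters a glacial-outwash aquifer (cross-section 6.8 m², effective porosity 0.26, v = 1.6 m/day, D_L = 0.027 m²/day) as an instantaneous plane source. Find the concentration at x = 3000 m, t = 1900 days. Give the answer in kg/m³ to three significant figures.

0.000238 kg/m³

For an instantaneous plane source, C(x,t) = M/(n_e·A·√(4πDt)) · exp(−(x−vt)²/(4Dt)), with n_e·A the pore (flow) area.
Plume center vt = 1.6 × 1900 = 3040 m, so the well at 3000 m is 40 m upgradient of the peak.
√(4πDt) = 25.39 m, giving peak height M/(n_e·A·√(4πDt)) = 26/(0.26 × 6.8 × 25.39) = 0.5792 kg/m³.
(x−vt)²/(4Dt) = (-40)²/(4 × 0.027 × 1900) = 7.797; exp(−7.797) = 0.0004110.
C = 0.5792 × 0.0004110 = 0.000238 kg/m³.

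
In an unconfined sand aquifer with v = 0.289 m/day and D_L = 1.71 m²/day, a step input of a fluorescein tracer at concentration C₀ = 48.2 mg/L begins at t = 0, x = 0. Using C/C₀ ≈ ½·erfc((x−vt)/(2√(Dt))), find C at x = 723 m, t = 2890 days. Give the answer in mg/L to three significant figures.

42.0 mg/L

For a continuous step input, C/C₀ ≈ ½·erfc((x−vt)/(2√(Dt))).
vt = 0.289 × 2890 = 835.21 m and 2√(Dt) = 2√(1.71 × 2890) = 140.6 m.
Argument (x−vt)/(2√(Dt)) = (723 − 835.21)/140.6 = -0.7981; ½·erfc(-0.7981) = 0.8705.
C = 48.2 × 0.8705 = 42.0 mg/L.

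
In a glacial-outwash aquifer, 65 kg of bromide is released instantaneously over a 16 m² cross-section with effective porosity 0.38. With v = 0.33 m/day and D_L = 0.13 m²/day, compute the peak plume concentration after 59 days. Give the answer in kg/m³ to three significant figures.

The peak of an instantaneous 1D plume sits at x = vt; there the Gaussian factor is 1 and C_max = M/(n_e·A·√(4πDt)), where n_e·A is the pore area the mass is dissolved in.
√(4πDt) = √(4π × 0.13 × 59) = 9.818 m, so C_max = 65/(0.38 × 16 × 9.818) = 1.09 kg/m³.

1.09 kg/m³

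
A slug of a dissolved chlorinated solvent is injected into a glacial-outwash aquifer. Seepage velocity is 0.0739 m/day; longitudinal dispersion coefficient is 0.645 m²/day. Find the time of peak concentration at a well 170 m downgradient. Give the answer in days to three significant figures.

For the 1D instantaneous-source solution, setting ∂C/∂t = 0 at fixed x gives v²t² + 2Dt − x² = 0, so t = (√(D² + v²x²) − D)/v².
√(D² + v²x²) = √(0.645² + 0.0739² × 170²) = 12.58; v² = 0.00546121.
t = (12.58 − 0.645)/0.00546121 = 2190 days (vs. the pure-advection estimate x/v = 2300 d).

2190 days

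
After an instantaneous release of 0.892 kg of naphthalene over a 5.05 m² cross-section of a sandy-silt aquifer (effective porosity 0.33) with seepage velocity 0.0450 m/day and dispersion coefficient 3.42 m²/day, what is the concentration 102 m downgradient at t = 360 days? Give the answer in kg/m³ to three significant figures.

For an instantaneous plane source, C(x,t) = M/(n_e·A·√(4πDt)) · exp(−(x−vt)²/(4Dt)), with n_e·A the pore (flow) area.
Plume center vt = 0.0450 × 360 = 16.2 m, so the well at 102 m is 85.8 m downgradient of the peak.
√(4πDt) = 124.4 m, giving peak height M/(n_e·A·√(4πDt)) = 0.892/(0.33 × 5.05 × 124.4) = 0.004303 kg/m³.
(x−vt)²/(4Dt) = (85.8)²/(4 × 3.42 × 360) = 1.495; exp(−1.495) = 0.2242.
C = 0.004303 × 0.2242 = 0.000965 kg/m³.

0.000965 kg/m³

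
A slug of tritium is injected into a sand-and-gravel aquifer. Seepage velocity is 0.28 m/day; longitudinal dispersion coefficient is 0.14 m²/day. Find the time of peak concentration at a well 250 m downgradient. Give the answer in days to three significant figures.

For the 1D instantaneous-source solution, setting ∂C/∂t = 0 at fixed x gives v²t² + 2Dt − x² = 0, so t = (√(D² + v²x²) − D)/v².
√(D² + v²x²) = √(0.14² + 0.28² × 250²) = 70.00; v² = 0.0784.
t = (70.00 − 0.14)/0.0784 = 891 days (vs. the pure-advection estimate x/v = 893 d).

891 days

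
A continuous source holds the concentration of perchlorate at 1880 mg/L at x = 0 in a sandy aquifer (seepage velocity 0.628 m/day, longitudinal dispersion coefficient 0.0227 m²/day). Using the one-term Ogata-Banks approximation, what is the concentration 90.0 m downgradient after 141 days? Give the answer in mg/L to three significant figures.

532 mg/L

For a continuous step input, C/C₀ ≈ ½·erfc((x−vt)/(2√(Dt))).
vt = 0.628 × 141 = 88.548 m and 2√(Dt) = 2√(0.0227 × 141) = 3.578 m.
Argument (x−vt)/(2√(Dt)) = (90.0 − 88.548)/3.578 = 0.4058; ½·erfc(0.4058) = 0.2830.
C = 1880 × 0.2830 = 532 mg/L.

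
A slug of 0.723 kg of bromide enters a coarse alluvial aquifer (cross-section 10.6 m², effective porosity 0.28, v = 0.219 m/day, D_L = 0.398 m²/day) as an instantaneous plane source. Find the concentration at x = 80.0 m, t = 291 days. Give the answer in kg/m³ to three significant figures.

0.00361 kg/m³

For an instantaneous plane source, C(x,t) = M/(n_e·A·√(4πDt)) · exp(−(x−vt)²/(4Dt)), with n_e·A the pore (flow) area.
Plume center vt = 0.219 × 291 = 63.729 m, so the well at 80.0 m is 16.271 m downgradient of the peak.
√(4πDt) = 38.15 m, giving peak height M/(n_e·A·√(4πDt)) = 0.723/(0.28 × 10.6 × 38.15) = 0.006385 kg/m³.
(x−vt)²/(4Dt) = (16.271)²/(4 × 0.398 × 291) = 0.5715; exp(−0.5715) = 0.5647.
C = 0.006385 × 0.5647 = 0.00361 kg/m³.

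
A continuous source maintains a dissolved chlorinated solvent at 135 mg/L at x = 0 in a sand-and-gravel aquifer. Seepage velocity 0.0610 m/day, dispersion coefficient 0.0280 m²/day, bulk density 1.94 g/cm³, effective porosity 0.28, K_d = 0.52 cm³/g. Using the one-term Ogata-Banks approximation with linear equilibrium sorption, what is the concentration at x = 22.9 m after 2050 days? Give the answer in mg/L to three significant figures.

Retardation factor R = 1 + ρ_b·K_d/n = 1 + 1.94 × 0.52/0.28 = 4.603.
Sorption retards both mechanisms: v_R = v/R = 0.01325 m/day, D_R = D/R = 0.006083 m²/day.
v_R·t = 0.01325 × 2050 = 27.1625 m; 2√(D_R t) = 7.063 m; argument = (22.9 − 27.1625)/7.063 = -0.6035.
C = C₀ × ½·erfc(-0.6035) = 135 × 0.8033 = 108 mg/L.

108 mg/L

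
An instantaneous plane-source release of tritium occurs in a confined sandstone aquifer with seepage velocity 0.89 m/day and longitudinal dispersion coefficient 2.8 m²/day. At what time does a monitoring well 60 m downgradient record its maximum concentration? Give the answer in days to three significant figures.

64.0 days

For the 1D instantaneous-source solution, setting ∂C/∂t = 0 at fixed x gives v²t² + 2Dt − x² = 0, so t = (√(D² + v²x²) − D)/v².
√(D² + v²x²) = √(2.8² + 0.89² × 60²) = 53.47; v² = 0.7921.
t = (53.47 − 2.8)/0.7921 = 64.0 days (vs. the pure-advection estimate x/v = 67.4 d).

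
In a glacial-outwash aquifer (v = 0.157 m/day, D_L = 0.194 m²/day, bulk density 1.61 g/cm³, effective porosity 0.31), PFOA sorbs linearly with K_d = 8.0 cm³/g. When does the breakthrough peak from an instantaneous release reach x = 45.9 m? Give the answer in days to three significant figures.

12100 days

Retardation factor R = 1 + ρ_b·K_d/n = 1 + 1.61 × 8.0/0.31 = 42.55.
Sorption retards both mechanisms: v_R = v/R = 0.003690 m/day, D_R = D/R = 0.004559 m²/day.
Peak time from v_R²t² + 2D_R t − x² = 0: t = (√(D_R² + v_R²x²) − D_R)/v_R².
√(D_R² + v_R²x²) = √(0.004559² + 0.003690² × 45.9²) = 0.1694; v_R² = 1.362e-05.
t = (0.1694 − 0.004559)/1.362e-05 = 12100 days.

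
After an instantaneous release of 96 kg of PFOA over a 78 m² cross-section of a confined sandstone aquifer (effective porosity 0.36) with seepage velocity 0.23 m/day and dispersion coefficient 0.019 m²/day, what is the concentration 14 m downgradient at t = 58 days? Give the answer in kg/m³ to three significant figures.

0.832 kg/m³

For an instantaneous plane source, C(x,t) = M/(n_e·A·√(4πDt)) · exp(−(x−vt)²/(4Dt)), with n_e·A the pore (flow) area.
Plume center vt = 0.23 × 58 = 13.34 m, so the well at 14 m is 0.66 m downgradient of the peak.
√(4πDt) = 3.721 m, giving peak height M/(n_e·A·√(4πDt)) = 96/(0.36 × 78 × 3.721) = 0.9188 kg/m³.
(x−vt)²/(4Dt) = (0.66)²/(4 × 0.019 × 58) = 0.09882; exp(−0.09882) = 0.9059.
C = 0.9188 × 0.9059 = 0.832 kg/m³.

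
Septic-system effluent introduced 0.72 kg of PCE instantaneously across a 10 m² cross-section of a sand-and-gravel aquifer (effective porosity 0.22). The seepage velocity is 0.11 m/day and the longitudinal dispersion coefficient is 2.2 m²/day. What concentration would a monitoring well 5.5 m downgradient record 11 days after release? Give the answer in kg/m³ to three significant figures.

For an instantaneous plane source, C(x,t) = M/(n_e·A·√(4πDt)) · exp(−(x−vt)²/(4Dt)), with n_e·A the pore (flow) area.
Plume center vt = 0.11 × 11 = 1.21 m, so the well at 5.5 m is 4.29 m downgradient of the peak.
√(4πDt) = 17.44 m, giving peak height M/(n_e·A·√(4πDt)) = 0.72/(0.22 × 10 × 17.44) = 0.01877 kg/m³.
(x−vt)²/(4Dt) = (4.29)²/(4 × 2.2 × 11) = 0.1901; exp(−0.1901) = 0.8269.
C = 0.01877 × 0.8269 = 0.0155 kg/m³.

0.0155 kg/m³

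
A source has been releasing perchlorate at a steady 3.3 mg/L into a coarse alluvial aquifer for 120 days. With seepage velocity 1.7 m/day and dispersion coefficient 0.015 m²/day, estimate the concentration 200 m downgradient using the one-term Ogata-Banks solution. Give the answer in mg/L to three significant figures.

For a continuous step input, C/C₀ ≈ ½·erfc((x−vt)/(2√(Dt))).
vt = 1.7 × 120 = 204 m and 2√(Dt) = 2√(0.015 × 120) = 2.683 m.
Argument (x−vt)/(2√(Dt)) = (200 − 204)/2.683 = -1.491; ½·erfc(-1.491) = 0.9825.
C = 3.3 × 0.9825 = 3.24 mg/L.

3.24 mg/L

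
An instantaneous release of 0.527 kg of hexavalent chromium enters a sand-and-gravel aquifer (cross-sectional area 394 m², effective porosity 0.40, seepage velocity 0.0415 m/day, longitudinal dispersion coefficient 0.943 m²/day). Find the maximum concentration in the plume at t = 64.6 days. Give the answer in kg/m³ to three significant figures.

0.000121 kg/m³

The peak of an instantaneous 1D plume sits at x = vt; there the Gaussian factor is 1 and C_max = M/(n_e·A·√(4πDt)), where n_e·A is the pore area the mass is dissolved in.
√(4πDt) = √(4π × 0.943 × 64.6) = 27.67 m, so C_max = 0.527/(0.40 × 394 × 27.67) = 0.000121 kg/m³.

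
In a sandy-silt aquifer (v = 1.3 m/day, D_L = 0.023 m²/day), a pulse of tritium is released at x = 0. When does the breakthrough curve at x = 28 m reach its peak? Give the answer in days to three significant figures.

For the 1D instantaneous-source solution, setting ∂C/∂t = 0 at fixed x gives v²t² + 2Dt − x² = 0, so t = (√(D² + v²x²) − D)/v².
√(D² + v²x²) = √(0.023² + 1.3² × 28²) = 36.40; v² = 1.69.
t = (36.40 − 0.023)/1.69 = 21.5 days (vs. the pure-advection estimate x/v = 21.5 d).

21.5 days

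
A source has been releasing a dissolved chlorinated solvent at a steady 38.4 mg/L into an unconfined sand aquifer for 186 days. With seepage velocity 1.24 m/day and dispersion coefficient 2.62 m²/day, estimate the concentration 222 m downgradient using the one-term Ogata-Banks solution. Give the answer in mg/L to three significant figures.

23.4 mg/L

For a continuous step input, C/C₀ ≈ ½·erfc((x−vt)/(2√(Dt))).
vt = 1.24 × 186 = 230.64 m and 2√(Dt) = 2√(2.62 × 186) = 44.15 m.
Argument (x−vt)/(2√(Dt)) = (222 − 230.64)/44.15 = -0.1957; ½·erfc(-0.1957) = 0.6090.
C = 38.4 × 0.6090 = 23.4 mg/L.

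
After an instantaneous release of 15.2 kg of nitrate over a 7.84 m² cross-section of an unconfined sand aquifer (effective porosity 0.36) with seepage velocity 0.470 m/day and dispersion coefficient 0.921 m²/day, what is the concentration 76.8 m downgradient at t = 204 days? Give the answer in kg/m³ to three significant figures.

For an instantaneous plane source, C(x,t) = M/(n_e·A·√(4πDt)) · exp(−(x−vt)²/(4Dt)), with n_e·A the pore (flow) area.
Plume center vt = 0.470 × 204 = 95.88 m, so the well at 76.8 m is 19.08 m upgradient of the peak.
√(4πDt) = 48.59 m, giving peak height M/(n_e·A·√(4πDt)) = 15.2/(0.36 × 7.84 × 48.59) = 0.1108 kg/m³.
(x−vt)²/(4Dt) = (-19.08)²/(4 × 0.921 × 204) = 0.4844; exp(−0.4844) = 0.6161.
C = 0.1108 × 0.6161 = 0.0683 kg/m³.

0.0683 kg/m³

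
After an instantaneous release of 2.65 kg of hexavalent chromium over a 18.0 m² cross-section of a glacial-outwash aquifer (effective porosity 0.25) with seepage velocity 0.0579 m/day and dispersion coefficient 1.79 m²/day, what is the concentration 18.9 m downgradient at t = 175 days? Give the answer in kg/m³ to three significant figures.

0.00883 kg/m³

For an instantaneous plane source, C(x,t) = M/(n_e·A·√(4πDt)) · exp(−(x−vt)²/(4Dt)), with n_e·A the pore (flow) area.
Plume center vt = 0.0579 × 175 = 10.1325 m, so the well at 18.9 m is 8.7675 m downgradient of the peak.
√(4πDt) = 62.74 m, giving peak height M/(n_e·A·√(4πDt)) = 2.65/(0.25 × 18.0 × 62.74) = 0.009386 kg/m³.
(x−vt)²/(4Dt) = (8.7675)²/(4 × 1.79 × 175) = 0.06135; exp(−0.06135) = 0.9405.
C = 0.009386 × 0.9405 = 0.00883 kg/m³.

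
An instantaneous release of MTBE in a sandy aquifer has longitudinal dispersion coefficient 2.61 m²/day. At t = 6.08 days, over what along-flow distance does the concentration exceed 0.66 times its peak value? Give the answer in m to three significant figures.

The plume is Gaussian with σ = √(2Dt) = √(2 × 2.61 × 6.08) = 5.634 m.
C/C_peak = exp(−Δx²/(2σ²)) = 0.66 ⇒ Δx = σ·√(−2 ln 0.66) = 5.634 × 0.9116 = 5.136 m.
Width = 2Δx = 10.3 m.

10.3 m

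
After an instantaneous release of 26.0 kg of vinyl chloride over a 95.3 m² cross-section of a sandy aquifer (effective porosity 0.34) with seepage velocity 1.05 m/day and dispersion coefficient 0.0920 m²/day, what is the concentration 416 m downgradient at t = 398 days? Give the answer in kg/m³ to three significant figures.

0.0365 kg/m³

For an instantaneous plane source, C(x,t) = M/(n_e·A·√(4πDt)) · exp(−(x−vt)²/(4Dt)), with n_e·A the pore (flow) area.
Plume center vt = 1.05 × 398 = 417.9 m, so the well at 416 m is 1.9 m upgradient of the peak.
√(4πDt) = 21.45 m, giving peak height M/(n_e·A·√(4πDt)) = 26.0/(0.34 × 95.3 × 21.45) = 0.03741 kg/m³.
(x−vt)²/(4Dt) = (-1.9)²/(4 × 0.0920 × 398) = 0.02465; exp(−0.02465) = 0.9757.
C = 0.03741 × 0.9757 = 0.0365 kg/m³.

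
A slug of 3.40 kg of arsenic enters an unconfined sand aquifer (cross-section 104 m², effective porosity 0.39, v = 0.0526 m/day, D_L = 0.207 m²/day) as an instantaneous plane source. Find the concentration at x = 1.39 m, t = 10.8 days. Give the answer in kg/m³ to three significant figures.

0.0147 kg/m³

For an instantaneous plane source, C(x,t) = M/(n_e·A·√(4πDt)) · exp(−(x−vt)²/(4Dt)), with n_e·A the pore (flow) area.
Plume center vt = 0.0526 × 10.8 = 0.56808 m, so the well at 1.39 m is 0.82192 m downgradient of the peak.
√(4πDt) = 5.300 m, giving peak height M/(n_e·A·√(4πDt)) = 3.40/(0.39 × 104 × 5.300) = 0.01582 kg/m³.
(x−vt)²/(4Dt) = (0.82192)²/(4 × 0.207 × 10.8) = 0.07554; exp(−0.07554) = 0.9272.
C = 0.01582 × 0.9272 = 0.0147 kg/m³.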